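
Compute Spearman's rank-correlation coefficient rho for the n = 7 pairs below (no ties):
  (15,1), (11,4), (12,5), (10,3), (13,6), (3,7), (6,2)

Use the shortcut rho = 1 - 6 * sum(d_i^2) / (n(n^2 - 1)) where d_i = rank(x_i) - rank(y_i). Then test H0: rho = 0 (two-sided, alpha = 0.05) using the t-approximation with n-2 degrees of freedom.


Step 1: Rank x and y separately (midranks; no ties here).
rank(x): 15->7, 11->4, 12->5, 10->3, 13->6, 3->1, 6->2
rank(y): 1->1, 4->4, 5->5, 3->3, 6->6, 7->7, 2->2
Step 2: d_i = R_x(i) - R_y(i); compute d_i^2.
  (7-1)^2=36, (4-4)^2=0, (5-5)^2=0, (3-3)^2=0, (6-6)^2=0, (1-7)^2=36, (2-2)^2=0
sum(d^2) = 72.
Step 3: rho = 1 - 6*72 / (7*(7^2 - 1)) = 1 - 432/336 = -0.285714.
Step 4: Under H0, t = rho * sqrt((n-2)/(1-rho^2)) = -0.6667 ~ t(5).
Step 5: Two-sided p-value from the t-distribution with 5 df = 0.534509.
Step 6: alpha = 0.05. fail to reject H0.

rho = -0.2857, p = 0.534509, fail to reject H0 at alpha = 0.05.


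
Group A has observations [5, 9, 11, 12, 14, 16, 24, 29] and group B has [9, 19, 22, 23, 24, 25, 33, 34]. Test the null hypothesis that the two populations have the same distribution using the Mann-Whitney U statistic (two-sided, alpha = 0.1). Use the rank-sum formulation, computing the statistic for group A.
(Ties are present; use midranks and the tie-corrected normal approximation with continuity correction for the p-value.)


Step 1: Combine and sort all 16 observations; assign midranks.
sorted (value, group): (5,X), (9,X), (9,Y), (11,X), (12,X), (14,X), (16,X), (19,Y), (22,Y), (23,Y), (24,X), (24,Y), (25,Y), (29,X), (33,Y), (34,Y)
ranks: 5->1, 9->2.5, 9->2.5, 11->4, 12->5, 14->6, 16->7, 19->8, 22->9, 23->10, 24->11.5, 24->11.5, 25->13, 29->14, 33->15, 34->16
Step 2: Rank sum for X: R1 = 1 + 2.5 + 4 + 5 + 6 + 7 + 11.5 + 14 = 51.
Step 3: U_X = R1 - n1(n1+1)/2 = 51 - 8*9/2 = 51 - 36 = 15.
       U_Y = n1*n2 - U_X = 64 - 15 = 49.
Step 4: Ties are present, so use the tie-corrected normal approximation (with continuity correction) for the p-value.
Step 5: p-value = 0.082670; compare to alpha = 0.1. reject H0.

U_X = 15, p = 0.082670, reject H0 at alpha = 0.1.


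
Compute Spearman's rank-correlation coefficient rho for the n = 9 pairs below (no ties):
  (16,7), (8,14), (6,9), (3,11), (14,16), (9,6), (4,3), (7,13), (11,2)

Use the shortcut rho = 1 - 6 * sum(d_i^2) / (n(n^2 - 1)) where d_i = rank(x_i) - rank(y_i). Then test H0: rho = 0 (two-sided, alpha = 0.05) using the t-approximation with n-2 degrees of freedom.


Step 1: Rank x and y separately (midranks; no ties here).
rank(x): 16->9, 8->5, 6->3, 3->1, 14->8, 9->6, 4->2, 7->4, 11->7
rank(y): 7->4, 14->8, 9->5, 11->6, 16->9, 6->3, 3->2, 13->7, 2->1
Step 2: d_i = R_x(i) - R_y(i); compute d_i^2.
  (9-4)^2=25, (5-8)^2=9, (3-5)^2=4, (1-6)^2=25, (8-9)^2=1, (6-3)^2=9, (2-2)^2=0, (4-7)^2=9, (7-1)^2=36
sum(d^2) = 118.
Step 3: rho = 1 - 6*118 / (9*(9^2 - 1)) = 1 - 708/720 = 0.016667.
Step 4: Under H0, t = rho * sqrt((n-2)/(1-rho^2)) = 0.0441 ~ t(7).
Step 5: Two-sided p-value from the t-distribution with 7 df = 0.966055.
Step 6: alpha = 0.05. fail to reject H0.

rho = 0.0167, p = 0.966055, fail to reject H0 at alpha = 0.05.


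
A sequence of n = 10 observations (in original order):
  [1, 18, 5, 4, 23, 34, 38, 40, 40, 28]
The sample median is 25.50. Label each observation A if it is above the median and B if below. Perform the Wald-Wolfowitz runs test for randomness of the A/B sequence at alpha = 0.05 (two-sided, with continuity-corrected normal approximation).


Step 1: Compute median = 25.50; label A = above, B = below.
Labels in order: BBBBBAAAAA  (n_A = 5, n_B = 5)
Step 2: Count runs R = 2.
Step 3: Under H0 (random ordering), E[R] = 2*n_A*n_B/(n_A+n_B) + 1 = 2*5*5/10 + 1 = 6.0000.
        Var[R] = 2*n_A*n_B*(2*n_A*n_B - n_A - n_B) / ((n_A+n_B)^2 * (n_A+n_B-1)) = 2000/900 = 2.2222.
        SD[R] = 1.4907.
Step 4: Continuity-corrected z = (R + 0.5 - E[R]) / SD[R] = (2 + 0.5 - 6.0000) / 1.4907 = -2.3479.
Step 5: Two-sided p-value via normal approximation = 2*(1 - Phi(|z|)) = 0.018881.
Step 6: alpha = 0.05. reject H0.

R = 2, z = -2.3479, p = 0.018881, reject H0.


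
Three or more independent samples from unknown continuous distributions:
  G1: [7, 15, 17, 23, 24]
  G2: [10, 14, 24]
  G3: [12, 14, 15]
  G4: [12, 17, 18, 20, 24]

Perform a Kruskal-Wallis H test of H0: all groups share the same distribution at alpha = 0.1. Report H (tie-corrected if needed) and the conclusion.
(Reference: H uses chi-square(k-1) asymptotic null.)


Step 1: Combine all N = 16 observations and assign midranks.
sorted (value, group, rank): (7,G1,1), (10,G2,2), (12,G3,3.5), (12,G4,3.5), (14,G2,5.5), (14,G3,5.5), (15,G1,7.5), (15,G3,7.5), (17,G1,9.5), (17,G4,9.5), (18,G4,11), (20,G4,12), (23,G1,13), (24,G1,15), (24,G2,15), (24,G4,15)
Step 2: Sum ranks within each group.
R_1 = 46 (n_1 = 5)
R_2 = 22.5 (n_2 = 3)
R_3 = 16.5 (n_3 = 3)
R_4 = 51 (n_4 = 5)
Step 3: H = 12/(N(N+1)) * sum(R_i^2/n_i) - 3(N+1)
     = 12/(16*17) * (46^2/5 + 22.5^2/3 + 16.5^2/3 + 51^2/5) - 3*17
     = 0.044118 * 1202.9 - 51
     = 2.069118.
Step 4: Ties present; correction factor C = 1 - 48/(16^3 - 16) = 0.988235. Corrected H = 2.069118 / 0.988235 = 2.093750.
Step 5: Under H0, H ~ chi^2(3); p-value = 0.553178.
Step 6: alpha = 0.1. fail to reject H0.

H = 2.0938, df = 3, p = 0.553178, fail to reject H0.


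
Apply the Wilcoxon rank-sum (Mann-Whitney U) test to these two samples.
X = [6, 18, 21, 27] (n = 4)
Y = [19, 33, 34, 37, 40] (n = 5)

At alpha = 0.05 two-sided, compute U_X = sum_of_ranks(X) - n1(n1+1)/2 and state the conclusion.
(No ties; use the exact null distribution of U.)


Step 1: Combine and sort all 9 observations; assign midranks.
sorted (value, group): (6,X), (18,X), (19,Y), (21,X), (27,X), (33,Y), (34,Y), (37,Y), (40,Y)
ranks: 6->1, 18->2, 19->3, 21->4, 27->5, 33->6, 34->7, 37->8, 40->9
Step 2: Rank sum for X: R1 = 1 + 2 + 4 + 5 = 12.
Step 3: U_X = R1 - n1(n1+1)/2 = 12 - 4*5/2 = 12 - 10 = 2.
       U_Y = n1*n2 - U_X = 20 - 2 = 18.
Step 4: No ties, so the exact null distribution of U (based on enumerating the C(9,4) = 126 equally likely rank assignments) gives the two-sided p-value.
Step 5: p-value = 0.063492; compare to alpha = 0.05. fail to reject H0.

U_X = 2, p = 0.063492, fail to reject H0 at alpha = 0.05.


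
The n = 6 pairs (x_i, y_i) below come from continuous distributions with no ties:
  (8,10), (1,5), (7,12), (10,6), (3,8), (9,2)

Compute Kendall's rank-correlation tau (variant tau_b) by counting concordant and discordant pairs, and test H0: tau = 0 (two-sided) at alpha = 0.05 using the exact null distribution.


Step 1: Enumerate the 15 unordered pairs (i,j) with i<j and classify each by sign(x_j-x_i) * sign(y_j-y_i).
  (1,2):dx=-7,dy=-5->C; (1,3):dx=-1,dy=+2->D; (1,4):dx=+2,dy=-4->D; (1,5):dx=-5,dy=-2->C
  (1,6):dx=+1,dy=-8->D; (2,3):dx=+6,dy=+7->C; (2,4):dx=+9,dy=+1->C; (2,5):dx=+2,dy=+3->C
  (2,6):dx=+8,dy=-3->D; (3,4):dx=+3,dy=-6->D; (3,5):dx=-4,dy=-4->C; (3,6):dx=+2,dy=-10->D
  (4,5):dx=-7,dy=+2->D; (4,6):dx=-1,dy=-4->C; (5,6):dx=+6,dy=-6->D
Step 2: C = 7, D = 8, total pairs = 15.
Step 3: tau = (C - D)/(n(n-1)/2) = (7 - 8)/15 = -0.066667.
Step 4: Exact two-sided p-value (enumerate n! = 720 permutations of y under H0): p = 1.000000.
Step 5: alpha = 0.05. fail to reject H0.

tau_b = -0.0667 (C=7, D=8), p = 1.000000, fail to reject H0.


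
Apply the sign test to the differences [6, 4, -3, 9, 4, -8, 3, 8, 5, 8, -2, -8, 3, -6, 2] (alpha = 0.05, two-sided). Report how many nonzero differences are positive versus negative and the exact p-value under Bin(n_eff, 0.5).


Step 1: Discard zero differences. Original n = 15; n_eff = number of nonzero differences = 15.
Nonzero differences (with sign): +6, +4, -3, +9, +4, -8, +3, +8, +5, +8, -2, -8, +3, -6, +2
Step 2: Count signs: positive = 10, negative = 5.
Step 3: Under H0: P(positive) = 0.5, so the number of positives S ~ Bin(15, 0.5).
Step 4: Two-sided exact p-value = sum of Bin(15,0.5) probabilities at or below the observed probability = 0.301758.
Step 5: alpha = 0.05. fail to reject H0.

n_eff = 15, pos = 10, neg = 5, p = 0.301758, fail to reject H0.


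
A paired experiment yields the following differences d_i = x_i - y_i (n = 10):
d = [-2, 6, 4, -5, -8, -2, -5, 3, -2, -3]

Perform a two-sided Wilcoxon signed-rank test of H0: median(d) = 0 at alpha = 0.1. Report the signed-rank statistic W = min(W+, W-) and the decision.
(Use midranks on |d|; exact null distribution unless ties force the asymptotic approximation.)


Step 1: Drop any zero differences (none here) and take |d_i|.
|d| = [2, 6, 4, 5, 8, 2, 5, 3, 2, 3]
Step 2: Midrank |d_i| (ties get averaged ranks).
ranks: |2|->2, |6|->9, |4|->6, |5|->7.5, |8|->10, |2|->2, |5|->7.5, |3|->4.5, |2|->2, |3|->4.5
Step 3: Attach original signs; sum ranks with positive sign and with negative sign.
W+ = 9 + 6 + 4.5 = 19.5
W- = 2 + 7.5 + 10 + 2 + 7.5 + 2 + 4.5 = 35.5
(Check: W+ + W- = 55 should equal n(n+1)/2 = 55.)
Step 4: Test statistic W = min(W+, W-) = 19.5.
Step 5: Ties in |d|, so use the tie-corrected normal approximation.
        E[W] = n(n+1)/4 = 10*11/4 = 27.5.
        Tie groups: |d|=2 (t=3), |d|=3 (t=2), |d|=5 (t=2); sum(t^3 - t) = 36.
        Var[W] = n(n+1)(2n+1)/24 - sum(t^3-t)/48 = 2310/24 - 36/48 = 95.5.
        z = (W - E[W]) / sqrt(Var[W]) = (19.5 - 27.5) / 9.7724 = -0.8186.
        Two-sided p = 2*Phi(z) = 0.412997.
Step 6: alpha = 0.1. fail to reject H0.

W+ = 19.5, W- = 35.5, W = min = 19.5, p = 0.412997, fail to reject H0.


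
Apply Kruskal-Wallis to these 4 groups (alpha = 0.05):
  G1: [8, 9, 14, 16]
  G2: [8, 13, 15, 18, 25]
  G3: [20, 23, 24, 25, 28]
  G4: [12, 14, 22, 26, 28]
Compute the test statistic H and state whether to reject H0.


Step 1: Combine all N = 19 observations and assign midranks.
sorted (value, group, rank): (8,G1,1.5), (8,G2,1.5), (9,G1,3), (12,G4,4), (13,G2,5), (14,G1,6.5), (14,G4,6.5), (15,G2,8), (16,G1,9), (18,G2,10), (20,G3,11), (22,G4,12), (23,G3,13), (24,G3,14), (25,G2,15.5), (25,G3,15.5), (26,G4,17), (28,G3,18.5), (28,G4,18.5)
Step 2: Sum ranks within each group.
R_1 = 20 (n_1 = 4)
R_2 = 40 (n_2 = 5)
R_3 = 72 (n_3 = 5)
R_4 = 58 (n_4 = 5)
Step 3: H = 12/(N(N+1)) * sum(R_i^2/n_i) - 3(N+1)
     = 12/(19*20) * (20^2/4 + 40^2/5 + 72^2/5 + 58^2/5) - 3*20
     = 0.031579 * 2129.6 - 60
     = 7.250526.
Step 4: Ties present; correction factor C = 1 - 24/(19^3 - 19) = 0.996491. Corrected H = 7.250526 / 0.996491 = 7.276056.
Step 5: Under H0, H ~ chi^2(3); p-value = 0.063601.
Step 6: alpha = 0.05. fail to reject H0.

H = 7.2761, df = 3, p = 0.063601, fail to reject H0.


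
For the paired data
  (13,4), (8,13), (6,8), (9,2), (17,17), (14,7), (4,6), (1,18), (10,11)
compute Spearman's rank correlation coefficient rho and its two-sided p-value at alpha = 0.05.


Step 1: Rank x and y separately (midranks; no ties here).
rank(x): 13->7, 8->4, 6->3, 9->5, 17->9, 14->8, 4->2, 1->1, 10->6
rank(y): 4->2, 13->7, 8->5, 2->1, 17->8, 7->4, 6->3, 18->9, 11->6
Step 2: d_i = R_x(i) - R_y(i); compute d_i^2.
  (7-2)^2=25, (4-7)^2=9, (3-5)^2=4, (5-1)^2=16, (9-8)^2=1, (8-4)^2=16, (2-3)^2=1, (1-9)^2=64, (6-6)^2=0
sum(d^2) = 136.
Step 3: rho = 1 - 6*136 / (9*(9^2 - 1)) = 1 - 816/720 = -0.133333.
Step 4: Under H0, t = rho * sqrt((n-2)/(1-rho^2)) = -0.3559 ~ t(7).
Step 5: Two-sided p-value from the t-distribution with 7 df = 0.732368.
Step 6: alpha = 0.05. fail to reject H0.

rho = -0.1333, p = 0.732368, fail to reject H0 at alpha = 0.05.


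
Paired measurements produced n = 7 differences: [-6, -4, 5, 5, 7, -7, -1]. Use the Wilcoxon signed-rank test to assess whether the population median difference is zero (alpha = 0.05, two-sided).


Step 1: Drop any zero differences (none here) and take |d_i|.
|d| = [6, 4, 5, 5, 7, 7, 1]
Step 2: Midrank |d_i| (ties get averaged ranks).
ranks: |6|->5, |4|->2, |5|->3.5, |5|->3.5, |7|->6.5, |7|->6.5, |1|->1
Step 3: Attach original signs; sum ranks with positive sign and with negative sign.
W+ = 3.5 + 3.5 + 6.5 = 13.5
W- = 5 + 2 + 6.5 + 1 = 14.5
(Check: W+ + W- = 28 should equal n(n+1)/2 = 28.)
Step 4: Test statistic W = min(W+, W-) = 13.5.
Step 5: Ties in |d|, so use the tie-corrected normal approximation.
        E[W] = n(n+1)/4 = 7*8/4 = 14.
        Tie groups: |d|=5 (t=2), |d|=7 (t=2); sum(t^3 - t) = 12.
        Var[W] = n(n+1)(2n+1)/24 - sum(t^3-t)/48 = 840/24 - 12/48 = 34.75.
        z = (W - E[W]) / sqrt(Var[W]) = (13.5 - 14) / 5.8949 = -0.0848.
        Two-sided p = 2*Phi(z) = 0.932405.
Step 6: alpha = 0.05. fail to reject H0.

W+ = 13.5, W- = 14.5, W = min = 13.5, p = 0.932405, fail to reject H0.


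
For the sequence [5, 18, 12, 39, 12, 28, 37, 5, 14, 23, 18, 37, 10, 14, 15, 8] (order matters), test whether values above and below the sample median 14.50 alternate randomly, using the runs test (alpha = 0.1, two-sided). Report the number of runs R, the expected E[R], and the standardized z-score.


Step 1: Compute median = 14.50; label A = above, B = below.
Labels in order: BABABAABBAAABBAB  (n_A = 8, n_B = 8)
Step 2: Count runs R = 11.
Step 3: Under H0 (random ordering), E[R] = 2*n_A*n_B/(n_A+n_B) + 1 = 2*8*8/16 + 1 = 9.0000.
        Var[R] = 2*n_A*n_B*(2*n_A*n_B - n_A - n_B) / ((n_A+n_B)^2 * (n_A+n_B-1)) = 14336/3840 = 3.7333.
        SD[R] = 1.9322.
Step 4: Continuity-corrected z = (R - 0.5 - E[R]) / SD[R] = (11 - 0.5 - 9.0000) / 1.9322 = 0.7763.
Step 5: Two-sided p-value via normal approximation = 2*(1 - Phi(|z|)) = 0.437558.
Step 6: alpha = 0.1. fail to reject H0.

R = 11, z = 0.7763, p = 0.437558, fail to reject H0.


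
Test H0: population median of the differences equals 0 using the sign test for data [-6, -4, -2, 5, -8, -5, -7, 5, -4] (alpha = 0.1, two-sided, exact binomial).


Step 1: Discard zero differences. Original n = 9; n_eff = number of nonzero differences = 9.
Nonzero differences (with sign): -6, -4, -2, +5, -8, -5, -7, +5, -4
Step 2: Count signs: positive = 2, negative = 7.
Step 3: Under H0: P(positive) = 0.5, so the number of positives S ~ Bin(9, 0.5).
Step 4: Two-sided exact p-value = sum of Bin(9,0.5) probabilities at or below the observed probability = 0.179688.
Step 5: alpha = 0.1. fail to reject H0.

n_eff = 9, pos = 2, neg = 7, p = 0.179688, fail to reject H0.


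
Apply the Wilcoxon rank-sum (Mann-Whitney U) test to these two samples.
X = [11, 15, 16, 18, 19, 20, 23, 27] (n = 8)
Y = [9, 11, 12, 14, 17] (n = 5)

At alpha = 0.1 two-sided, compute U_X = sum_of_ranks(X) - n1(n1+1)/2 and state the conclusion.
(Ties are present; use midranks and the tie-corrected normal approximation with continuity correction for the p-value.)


Step 1: Combine and sort all 13 observations; assign midranks.
sorted (value, group): (9,Y), (11,X), (11,Y), (12,Y), (14,Y), (15,X), (16,X), (17,Y), (18,X), (19,X), (20,X), (23,X), (27,X)
ranks: 9->1, 11->2.5, 11->2.5, 12->4, 14->5, 15->6, 16->7, 17->8, 18->9, 19->10, 20->11, 23->12, 27->13
Step 2: Rank sum for X: R1 = 2.5 + 6 + 7 + 9 + 10 + 11 + 12 + 13 = 70.5.
Step 3: U_X = R1 - n1(n1+1)/2 = 70.5 - 8*9/2 = 70.5 - 36 = 34.5.
       U_Y = n1*n2 - U_X = 40 - 34.5 = 5.5.
Step 4: Ties are present, so use the tie-corrected normal approximation (with continuity correction) for the p-value.
Step 5: p-value = 0.040149; compare to alpha = 0.1. reject H0.

U_X = 34.5, p = 0.040149, reject H0 at alpha = 0.1.


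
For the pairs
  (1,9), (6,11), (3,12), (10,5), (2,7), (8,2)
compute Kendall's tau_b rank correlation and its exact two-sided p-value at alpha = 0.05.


Step 1: Enumerate the 15 unordered pairs (i,j) with i<j and classify each by sign(x_j-x_i) * sign(y_j-y_i).
  (1,2):dx=+5,dy=+2->C; (1,3):dx=+2,dy=+3->C; (1,4):dx=+9,dy=-4->D; (1,5):dx=+1,dy=-2->D
  (1,6):dx=+7,dy=-7->D; (2,3):dx=-3,dy=+1->D; (2,4):dx=+4,dy=-6->D; (2,5):dx=-4,dy=-4->C
  (2,6):dx=+2,dy=-9->D; (3,4):dx=+7,dy=-7->D; (3,5):dx=-1,dy=-5->C; (3,6):dx=+5,dy=-10->D
  (4,5):dx=-8,dy=+2->D; (4,6):dx=-2,dy=-3->C; (5,6):dx=+6,dy=-5->D
Step 2: C = 5, D = 10, total pairs = 15.
Step 3: tau = (C - D)/(n(n-1)/2) = (5 - 10)/15 = -0.333333.
Step 4: Exact two-sided p-value (enumerate n! = 720 permutations of y under H0): p = 0.469444.
Step 5: alpha = 0.05. fail to reject H0.

tau_b = -0.3333 (C=5, D=10), p = 0.469444, fail to reject H0.


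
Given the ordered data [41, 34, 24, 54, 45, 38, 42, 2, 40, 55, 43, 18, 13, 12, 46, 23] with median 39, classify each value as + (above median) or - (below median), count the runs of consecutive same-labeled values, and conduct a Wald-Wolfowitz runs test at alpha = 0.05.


Step 1: Compute median = 39; label A = above, B = below.
Labels in order: ABBAABABAAABBBAB  (n_A = 8, n_B = 8)
Step 2: Count runs R = 10.
Step 3: Under H0 (random ordering), E[R] = 2*n_A*n_B/(n_A+n_B) + 1 = 2*8*8/16 + 1 = 9.0000.
        Var[R] = 2*n_A*n_B*(2*n_A*n_B - n_A - n_B) / ((n_A+n_B)^2 * (n_A+n_B-1)) = 14336/3840 = 3.7333.
        SD[R] = 1.9322.
Step 4: Continuity-corrected z = (R - 0.5 - E[R]) / SD[R] = (10 - 0.5 - 9.0000) / 1.9322 = 0.2588.
Step 5: Two-sided p-value via normal approximation = 2*(1 - Phi(|z|)) = 0.795809.
Step 6: alpha = 0.05. fail to reject H0.

R = 10, z = 0.2588, p = 0.795809, fail to reject H0.


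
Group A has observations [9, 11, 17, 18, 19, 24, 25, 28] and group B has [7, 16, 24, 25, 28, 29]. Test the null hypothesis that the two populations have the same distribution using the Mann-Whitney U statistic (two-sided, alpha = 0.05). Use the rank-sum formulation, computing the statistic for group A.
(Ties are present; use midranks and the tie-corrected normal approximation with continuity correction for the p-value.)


Step 1: Combine and sort all 14 observations; assign midranks.
sorted (value, group): (7,Y), (9,X), (11,X), (16,Y), (17,X), (18,X), (19,X), (24,X), (24,Y), (25,X), (25,Y), (28,X), (28,Y), (29,Y)
ranks: 7->1, 9->2, 11->3, 16->4, 17->5, 18->6, 19->7, 24->8.5, 24->8.5, 25->10.5, 25->10.5, 28->12.5, 28->12.5, 29->14
Step 2: Rank sum for X: R1 = 2 + 3 + 5 + 6 + 7 + 8.5 + 10.5 + 12.5 = 54.5.
Step 3: U_X = R1 - n1(n1+1)/2 = 54.5 - 8*9/2 = 54.5 - 36 = 18.5.
       U_Y = n1*n2 - U_X = 48 - 18.5 = 29.5.
Step 4: Ties are present, so use the tie-corrected normal approximation (with continuity correction) for the p-value.
Step 5: p-value = 0.517221; compare to alpha = 0.05. fail to reject H0.

U_X = 18.5, p = 0.517221, fail to reject H0 at alpha = 0.05.


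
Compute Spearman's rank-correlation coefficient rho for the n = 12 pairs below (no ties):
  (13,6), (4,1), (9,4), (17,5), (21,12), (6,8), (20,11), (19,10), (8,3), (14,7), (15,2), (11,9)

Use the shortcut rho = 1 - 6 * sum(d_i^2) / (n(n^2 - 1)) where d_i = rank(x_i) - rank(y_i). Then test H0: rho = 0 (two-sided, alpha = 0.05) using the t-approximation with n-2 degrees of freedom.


Step 1: Rank x and y separately (midranks; no ties here).
rank(x): 13->6, 4->1, 9->4, 17->9, 21->12, 6->2, 20->11, 19->10, 8->3, 14->7, 15->8, 11->5
rank(y): 6->6, 1->1, 4->4, 5->5, 12->12, 8->8, 11->11, 10->10, 3->3, 7->7, 2->2, 9->9
Step 2: d_i = R_x(i) - R_y(i); compute d_i^2.
  (6-6)^2=0, (1-1)^2=0, (4-4)^2=0, (9-5)^2=16, (12-12)^2=0, (2-8)^2=36, (11-11)^2=0, (10-10)^2=0, (3-3)^2=0, (7-7)^2=0, (8-2)^2=36, (5-9)^2=16
sum(d^2) = 104.
Step 3: rho = 1 - 6*104 / (12*(12^2 - 1)) = 1 - 624/1716 = 0.636364.
Step 4: Under H0, t = rho * sqrt((n-2)/(1-rho^2)) = 2.6087 ~ t(10).
Step 5: Two-sided p-value from the t-distribution with 10 df = 0.026097.
Step 6: alpha = 0.05. reject H0.

rho = 0.6364, p = 0.026097, reject H0 at alpha = 0.05.


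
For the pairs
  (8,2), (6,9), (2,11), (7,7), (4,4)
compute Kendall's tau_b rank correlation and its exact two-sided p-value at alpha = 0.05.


Step 1: Enumerate the 10 unordered pairs (i,j) with i<j and classify each by sign(x_j-x_i) * sign(y_j-y_i).
  (1,2):dx=-2,dy=+7->D; (1,3):dx=-6,dy=+9->D; (1,4):dx=-1,dy=+5->D; (1,5):dx=-4,dy=+2->D
  (2,3):dx=-4,dy=+2->D; (2,4):dx=+1,dy=-2->D; (2,5):dx=-2,dy=-5->C; (3,4):dx=+5,dy=-4->D
  (3,5):dx=+2,dy=-7->D; (4,5):dx=-3,dy=-3->C
Step 2: C = 2, D = 8, total pairs = 10.
Step 3: tau = (C - D)/(n(n-1)/2) = (2 - 8)/10 = -0.600000.
Step 4: Exact two-sided p-value (enumerate n! = 120 permutations of y under H0): p = 0.233333.
Step 5: alpha = 0.05. fail to reject H0.

tau_b = -0.6000 (C=2, D=8), p = 0.233333, fail to reject H0.


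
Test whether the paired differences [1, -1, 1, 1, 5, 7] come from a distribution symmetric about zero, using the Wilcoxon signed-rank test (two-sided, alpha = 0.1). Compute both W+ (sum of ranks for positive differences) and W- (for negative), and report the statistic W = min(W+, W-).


Step 1: Drop any zero differences (none here) and take |d_i|.
|d| = [1, 1, 1, 1, 5, 7]
Step 2: Midrank |d_i| (ties get averaged ranks).
ranks: |1|->2.5, |1|->2.5, |1|->2.5, |1|->2.5, |5|->5, |7|->6
Step 3: Attach original signs; sum ranks with positive sign and with negative sign.
W+ = 2.5 + 2.5 + 2.5 + 5 + 6 = 18.5
W- = 2.5 = 2.5
(Check: W+ + W- = 21 should equal n(n+1)/2 = 21.)
Step 4: Test statistic W = min(W+, W-) = 2.5.
Step 5: Ties in |d|, so use the tie-corrected normal approximation.
        E[W] = n(n+1)/4 = 6*7/4 = 10.5.
        Tie groups: |d|=1 (t=4); sum(t^3 - t) = 60.
        Var[W] = n(n+1)(2n+1)/24 - sum(t^3-t)/48 = 546/24 - 60/48 = 21.5.
        z = (W - E[W]) / sqrt(Var[W]) = (2.5 - 10.5) / 4.6368 = -1.7253.
        Two-sided p = 2*Phi(z) = 0.084469.
Step 6: alpha = 0.1. reject H0.

W+ = 18.5, W- = 2.5, W = min = 2.5, p = 0.084469, reject H0.


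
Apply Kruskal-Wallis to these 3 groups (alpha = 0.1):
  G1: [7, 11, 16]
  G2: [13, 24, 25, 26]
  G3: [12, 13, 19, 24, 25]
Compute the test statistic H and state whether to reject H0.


Step 1: Combine all N = 12 observations and assign midranks.
sorted (value, group, rank): (7,G1,1), (11,G1,2), (12,G3,3), (13,G2,4.5), (13,G3,4.5), (16,G1,6), (19,G3,7), (24,G2,8.5), (24,G3,8.5), (25,G2,10.5), (25,G3,10.5), (26,G2,12)
Step 2: Sum ranks within each group.
R_1 = 9 (n_1 = 3)
R_2 = 35.5 (n_2 = 4)
R_3 = 33.5 (n_3 = 5)
Step 3: H = 12/(N(N+1)) * sum(R_i^2/n_i) - 3(N+1)
     = 12/(12*13) * (9^2/3 + 35.5^2/4 + 33.5^2/5) - 3*13
     = 0.076923 * 566.513 - 39
     = 4.577885.
Step 4: Ties present; correction factor C = 1 - 18/(12^3 - 12) = 0.989510. Corrected H = 4.577885 / 0.989510 = 4.626413.
Step 5: Under H0, H ~ chi^2(2); p-value = 0.098943.
Step 6: alpha = 0.1. reject H0.

H = 4.6264, df = 2, p = 0.098943, reject H0.


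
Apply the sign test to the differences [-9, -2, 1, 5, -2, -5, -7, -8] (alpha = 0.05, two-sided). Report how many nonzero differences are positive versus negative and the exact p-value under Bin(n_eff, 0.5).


Step 1: Discard zero differences. Original n = 8; n_eff = number of nonzero differences = 8.
Nonzero differences (with sign): -9, -2, +1, +5, -2, -5, -7, -8
Step 2: Count signs: positive = 2, negative = 6.
Step 3: Under H0: P(positive) = 0.5, so the number of positives S ~ Bin(8, 0.5).
Step 4: Two-sided exact p-value = sum of Bin(8,0.5) probabilities at or below the observed probability = 0.289062.
Step 5: alpha = 0.05. fail to reject H0.

n_eff = 8, pos = 2, neg = 6, p = 0.289062, fail to reject H0.


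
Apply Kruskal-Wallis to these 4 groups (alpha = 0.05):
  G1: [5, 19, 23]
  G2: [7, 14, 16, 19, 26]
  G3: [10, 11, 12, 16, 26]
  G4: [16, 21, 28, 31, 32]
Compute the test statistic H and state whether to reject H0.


Step 1: Combine all N = 18 observations and assign midranks.
sorted (value, group, rank): (5,G1,1), (7,G2,2), (10,G3,3), (11,G3,4), (12,G3,5), (14,G2,6), (16,G2,8), (16,G3,8), (16,G4,8), (19,G1,10.5), (19,G2,10.5), (21,G4,12), (23,G1,13), (26,G2,14.5), (26,G3,14.5), (28,G4,16), (31,G4,17), (32,G4,18)
Step 2: Sum ranks within each group.
R_1 = 24.5 (n_1 = 3)
R_2 = 41 (n_2 = 5)
R_3 = 34.5 (n_3 = 5)
R_4 = 71 (n_4 = 5)
Step 3: H = 12/(N(N+1)) * sum(R_i^2/n_i) - 3(N+1)
     = 12/(18*19) * (24.5^2/3 + 41^2/5 + 34.5^2/5 + 71^2/5) - 3*19
     = 0.035088 * 1782.53 - 57
     = 5.545029.
Step 4: Ties present; correction factor C = 1 - 36/(18^3 - 18) = 0.993808. Corrected H = 5.545029 / 0.993808 = 5.579578.
Step 5: Under H0, H ~ chi^2(3); p-value = 0.133956.
Step 6: alpha = 0.05. fail to reject H0.

H = 5.5796, df = 3, p = 0.133956, fail to reject H0.


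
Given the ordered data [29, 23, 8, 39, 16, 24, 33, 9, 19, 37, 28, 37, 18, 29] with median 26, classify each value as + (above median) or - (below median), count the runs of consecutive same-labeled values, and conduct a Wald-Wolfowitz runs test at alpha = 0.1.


Step 1: Compute median = 26; label A = above, B = below.
Labels in order: ABBABBABBAAABA  (n_A = 7, n_B = 7)
Step 2: Count runs R = 9.
Step 3: Under H0 (random ordering), E[R] = 2*n_A*n_B/(n_A+n_B) + 1 = 2*7*7/14 + 1 = 8.0000.
        Var[R] = 2*n_A*n_B*(2*n_A*n_B - n_A - n_B) / ((n_A+n_B)^2 * (n_A+n_B-1)) = 8232/2548 = 3.2308.
        SD[R] = 1.7974.
Step 4: Continuity-corrected z = (R - 0.5 - E[R]) / SD[R] = (9 - 0.5 - 8.0000) / 1.7974 = 0.2782.
Step 5: Two-sided p-value via normal approximation = 2*(1 - Phi(|z|)) = 0.780879.
Step 6: alpha = 0.1. fail to reject H0.

R = 9, z = 0.2782, p = 0.780879, fail to reject H0.


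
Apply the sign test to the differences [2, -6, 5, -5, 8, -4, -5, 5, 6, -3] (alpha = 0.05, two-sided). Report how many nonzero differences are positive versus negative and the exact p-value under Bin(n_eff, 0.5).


Step 1: Discard zero differences. Original n = 10; n_eff = number of nonzero differences = 10.
Nonzero differences (with sign): +2, -6, +5, -5, +8, -4, -5, +5, +6, -3
Step 2: Count signs: positive = 5, negative = 5.
Step 3: Under H0: P(positive) = 0.5, so the number of positives S ~ Bin(10, 0.5).
Step 4: Two-sided exact p-value = sum of Bin(10,0.5) probabilities at or below the observed probability = 1.000000.
Step 5: alpha = 0.05. fail to reject H0.

n_eff = 10, pos = 5, neg = 5, p = 1.000000, fail to reject H0.


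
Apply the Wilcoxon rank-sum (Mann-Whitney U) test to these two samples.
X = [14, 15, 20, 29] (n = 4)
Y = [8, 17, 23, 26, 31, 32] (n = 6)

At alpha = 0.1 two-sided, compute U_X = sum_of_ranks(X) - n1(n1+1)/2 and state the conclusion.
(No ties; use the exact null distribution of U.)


Step 1: Combine and sort all 10 observations; assign midranks.
sorted (value, group): (8,Y), (14,X), (15,X), (17,Y), (20,X), (23,Y), (26,Y), (29,X), (31,Y), (32,Y)
ranks: 8->1, 14->2, 15->3, 17->4, 20->5, 23->6, 26->7, 29->8, 31->9, 32->10
Step 2: Rank sum for X: R1 = 2 + 3 + 5 + 8 = 18.
Step 3: U_X = R1 - n1(n1+1)/2 = 18 - 4*5/2 = 18 - 10 = 8.
       U_Y = n1*n2 - U_X = 24 - 8 = 16.
Step 4: No ties, so the exact null distribution of U (based on enumerating the C(10,4) = 210 equally likely rank assignments) gives the two-sided p-value.
Step 5: p-value = 0.476190; compare to alpha = 0.1. fail to reject H0.

U_X = 8, p = 0.476190, fail to reject H0 at alpha = 0.1.


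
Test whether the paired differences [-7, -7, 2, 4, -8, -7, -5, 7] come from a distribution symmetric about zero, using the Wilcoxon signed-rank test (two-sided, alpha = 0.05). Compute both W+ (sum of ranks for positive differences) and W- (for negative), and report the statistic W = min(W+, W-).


Step 1: Drop any zero differences (none here) and take |d_i|.
|d| = [7, 7, 2, 4, 8, 7, 5, 7]
Step 2: Midrank |d_i| (ties get averaged ranks).
ranks: |7|->5.5, |7|->5.5, |2|->1, |4|->2, |8|->8, |7|->5.5, |5|->3, |7|->5.5
Step 3: Attach original signs; sum ranks with positive sign and with negative sign.
W+ = 1 + 2 + 5.5 = 8.5
W- = 5.5 + 5.5 + 8 + 5.5 + 3 = 27.5
(Check: W+ + W- = 36 should equal n(n+1)/2 = 36.)
Step 4: Test statistic W = min(W+, W-) = 8.5.
Step 5: Ties in |d|, so use the tie-corrected normal approximation.
        E[W] = n(n+1)/4 = 8*9/4 = 18.
        Tie groups: |d|=7 (t=4); sum(t^3 - t) = 60.
        Var[W] = n(n+1)(2n+1)/24 - sum(t^3-t)/48 = 1224/24 - 60/48 = 49.75.
        z = (W - E[W]) / sqrt(Var[W]) = (8.5 - 18) / 7.0534 = -1.3469.
        Two-sided p = 2*Phi(z) = 0.178021.
Step 6: alpha = 0.05. fail to reject H0.

W+ = 8.5, W- = 27.5, W = min = 8.5, p = 0.178021, fail to reject H0.


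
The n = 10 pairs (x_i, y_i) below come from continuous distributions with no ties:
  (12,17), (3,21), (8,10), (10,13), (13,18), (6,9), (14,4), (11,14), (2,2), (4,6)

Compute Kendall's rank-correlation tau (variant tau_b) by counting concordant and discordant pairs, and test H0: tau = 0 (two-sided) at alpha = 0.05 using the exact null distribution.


Step 1: Enumerate the 45 unordered pairs (i,j) with i<j and classify each by sign(x_j-x_i) * sign(y_j-y_i).
  (1,2):dx=-9,dy=+4->D; (1,3):dx=-4,dy=-7->C; (1,4):dx=-2,dy=-4->C; (1,5):dx=+1,dy=+1->C
  (1,6):dx=-6,dy=-8->C; (1,7):dx=+2,dy=-13->D; (1,8):dx=-1,dy=-3->C; (1,9):dx=-10,dy=-15->C
  (1,10):dx=-8,dy=-11->C; (2,3):dx=+5,dy=-11->D; (2,4):dx=+7,dy=-8->D; (2,5):dx=+10,dy=-3->D
  (2,6):dx=+3,dy=-12->D; (2,7):dx=+11,dy=-17->D; (2,8):dx=+8,dy=-7->D; (2,9):dx=-1,dy=-19->C
  (2,10):dx=+1,dy=-15->D; (3,4):dx=+2,dy=+3->C; (3,5):dx=+5,dy=+8->C; (3,6):dx=-2,dy=-1->C
  (3,7):dx=+6,dy=-6->D; (3,8):dx=+3,dy=+4->C; (3,9):dx=-6,dy=-8->C; (3,10):dx=-4,dy=-4->C
  (4,5):dx=+3,dy=+5->C; (4,6):dx=-4,dy=-4->C; (4,7):dx=+4,dy=-9->D; (4,8):dx=+1,dy=+1->C
  (4,9):dx=-8,dy=-11->C; (4,10):dx=-6,dy=-7->C; (5,6):dx=-7,dy=-9->C; (5,7):dx=+1,dy=-14->D
  (5,8):dx=-2,dy=-4->C; (5,9):dx=-11,dy=-16->C; (5,10):dx=-9,dy=-12->C; (6,7):dx=+8,dy=-5->D
  (6,8):dx=+5,dy=+5->C; (6,9):dx=-4,dy=-7->C; (6,10):dx=-2,dy=-3->C; (7,8):dx=-3,dy=+10->D
  (7,9):dx=-12,dy=-2->C; (7,10):dx=-10,dy=+2->D; (8,9):dx=-9,dy=-12->C; (8,10):dx=-7,dy=-8->C
  (9,10):dx=+2,dy=+4->C
Step 2: C = 30, D = 15, total pairs = 45.
Step 3: tau = (C - D)/(n(n-1)/2) = (30 - 15)/45 = 0.333333.
Step 4: Exact two-sided p-value (enumerate n! = 3628800 permutations of y under H0): p = 0.216373.
Step 5: alpha = 0.05. fail to reject H0.

tau_b = 0.3333 (C=30, D=15), p = 0.216373, fail to reject H0.


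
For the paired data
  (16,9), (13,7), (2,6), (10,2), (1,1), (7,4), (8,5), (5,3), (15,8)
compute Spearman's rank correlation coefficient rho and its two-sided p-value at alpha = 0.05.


Step 1: Rank x and y separately (midranks; no ties here).
rank(x): 16->9, 13->7, 2->2, 10->6, 1->1, 7->4, 8->5, 5->3, 15->8
rank(y): 9->9, 7->7, 6->6, 2->2, 1->1, 4->4, 5->5, 3->3, 8->8
Step 2: d_i = R_x(i) - R_y(i); compute d_i^2.
  (9-9)^2=0, (7-7)^2=0, (2-6)^2=16, (6-2)^2=16, (1-1)^2=0, (4-4)^2=0, (5-5)^2=0, (3-3)^2=0, (8-8)^2=0
sum(d^2) = 32.
Step 3: rho = 1 - 6*32 / (9*(9^2 - 1)) = 1 - 192/720 = 0.733333.
Step 4: Under H0, t = rho * sqrt((n-2)/(1-rho^2)) = 2.8538 ~ t(7).
Step 5: Two-sided p-value from the t-distribution with 7 df = 0.024554.
Step 6: alpha = 0.05. reject H0.

rho = 0.7333, p = 0.024554, reject H0 at alpha = 0.05.


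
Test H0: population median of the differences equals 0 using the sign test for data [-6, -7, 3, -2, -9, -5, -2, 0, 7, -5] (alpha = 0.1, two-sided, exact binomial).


Step 1: Discard zero differences. Original n = 10; n_eff = number of nonzero differences = 9.
Nonzero differences (with sign): -6, -7, +3, -2, -9, -5, -2, +7, -5
Step 2: Count signs: positive = 2, negative = 7.
Step 3: Under H0: P(positive) = 0.5, so the number of positives S ~ Bin(9, 0.5).
Step 4: Two-sided exact p-value = sum of Bin(9,0.5) probabilities at or below the observed probability = 0.179688.
Step 5: alpha = 0.1. fail to reject H0.

n_eff = 9, pos = 2, neg = 7, p = 0.179688, fail to reject H0.


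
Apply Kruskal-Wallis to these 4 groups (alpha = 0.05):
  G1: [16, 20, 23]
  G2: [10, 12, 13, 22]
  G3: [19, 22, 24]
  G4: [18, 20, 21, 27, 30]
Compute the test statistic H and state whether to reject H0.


Step 1: Combine all N = 15 observations and assign midranks.
sorted (value, group, rank): (10,G2,1), (12,G2,2), (13,G2,3), (16,G1,4), (18,G4,5), (19,G3,6), (20,G1,7.5), (20,G4,7.5), (21,G4,9), (22,G2,10.5), (22,G3,10.5), (23,G1,12), (24,G3,13), (27,G4,14), (30,G4,15)
Step 2: Sum ranks within each group.
R_1 = 23.5 (n_1 = 3)
R_2 = 16.5 (n_2 = 4)
R_3 = 29.5 (n_3 = 3)
R_4 = 50.5 (n_4 = 5)
Step 3: H = 12/(N(N+1)) * sum(R_i^2/n_i) - 3(N+1)
     = 12/(15*16) * (23.5^2/3 + 16.5^2/4 + 29.5^2/3 + 50.5^2/5) - 3*16
     = 0.050000 * 1052.28 - 48
     = 4.613958.
Step 4: Ties present; correction factor C = 1 - 12/(15^3 - 15) = 0.996429. Corrected H = 4.613958 / 0.996429 = 4.630496.
Step 5: Under H0, H ~ chi^2(3); p-value = 0.200942.
Step 6: alpha = 0.05. fail to reject H0.

H = 4.6305, df = 3, p = 0.200942, fail to reject H0.


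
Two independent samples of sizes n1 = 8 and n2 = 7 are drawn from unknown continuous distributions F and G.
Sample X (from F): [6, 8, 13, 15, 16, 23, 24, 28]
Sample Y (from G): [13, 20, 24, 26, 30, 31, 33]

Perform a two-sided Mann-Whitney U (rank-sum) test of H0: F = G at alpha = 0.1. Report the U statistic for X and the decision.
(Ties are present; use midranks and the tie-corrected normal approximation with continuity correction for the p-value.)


Step 1: Combine and sort all 15 observations; assign midranks.
sorted (value, group): (6,X), (8,X), (13,X), (13,Y), (15,X), (16,X), (20,Y), (23,X), (24,X), (24,Y), (26,Y), (28,X), (30,Y), (31,Y), (33,Y)
ranks: 6->1, 8->2, 13->3.5, 13->3.5, 15->5, 16->6, 20->7, 23->8, 24->9.5, 24->9.5, 26->11, 28->12, 30->13, 31->14, 33->15
Step 2: Rank sum for X: R1 = 1 + 2 + 3.5 + 5 + 6 + 8 + 9.5 + 12 = 47.
Step 3: U_X = R1 - n1(n1+1)/2 = 47 - 8*9/2 = 47 - 36 = 11.
       U_Y = n1*n2 - U_X = 56 - 11 = 45.
Step 4: Ties are present, so use the tie-corrected normal approximation (with continuity correction) for the p-value.
Step 5: p-value = 0.055758; compare to alpha = 0.1. reject H0.

U_X = 11, p = 0.055758, reject H0 at alpha = 0.1.


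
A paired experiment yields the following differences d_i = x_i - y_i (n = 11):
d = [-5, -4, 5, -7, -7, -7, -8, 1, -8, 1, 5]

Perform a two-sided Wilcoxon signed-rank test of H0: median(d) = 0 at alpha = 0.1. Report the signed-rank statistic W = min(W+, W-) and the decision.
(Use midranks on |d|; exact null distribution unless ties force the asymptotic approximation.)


Step 1: Drop any zero differences (none here) and take |d_i|.
|d| = [5, 4, 5, 7, 7, 7, 8, 1, 8, 1, 5]
Step 2: Midrank |d_i| (ties get averaged ranks).
ranks: |5|->5, |4|->3, |5|->5, |7|->8, |7|->8, |7|->8, |8|->10.5, |1|->1.5, |8|->10.5, |1|->1.5, |5|->5
Step 3: Attach original signs; sum ranks with positive sign and with negative sign.
W+ = 5 + 1.5 + 1.5 + 5 = 13
W- = 5 + 3 + 8 + 8 + 8 + 10.5 + 10.5 = 53
(Check: W+ + W- = 66 should equal n(n+1)/2 = 66.)
Step 4: Test statistic W = min(W+, W-) = 13.
Step 5: Ties in |d|, so use the tie-corrected normal approximation.
        E[W] = n(n+1)/4 = 11*12/4 = 33.
        Tie groups: |d|=1 (t=2), |d|=5 (t=3), |d|=7 (t=3), |d|=8 (t=2); sum(t^3 - t) = 60.
        Var[W] = n(n+1)(2n+1)/24 - sum(t^3-t)/48 = 3036/24 - 60/48 = 125.25.
        z = (W - E[W]) / sqrt(Var[W]) = (13 - 33) / 11.1915 = -1.7871.
        Two-sided p = 2*Phi(z) = 0.073926.
Step 6: alpha = 0.1. reject H0.

W+ = 13, W- = 53, W = min = 13, p = 0.073926, reject H0.


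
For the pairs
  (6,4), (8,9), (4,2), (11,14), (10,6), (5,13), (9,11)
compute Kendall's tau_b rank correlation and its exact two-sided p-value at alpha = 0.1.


Step 1: Enumerate the 21 unordered pairs (i,j) with i<j and classify each by sign(x_j-x_i) * sign(y_j-y_i).
  (1,2):dx=+2,dy=+5->C; (1,3):dx=-2,dy=-2->C; (1,4):dx=+5,dy=+10->C; (1,5):dx=+4,dy=+2->C
  (1,6):dx=-1,dy=+9->D; (1,7):dx=+3,dy=+7->C; (2,3):dx=-4,dy=-7->C; (2,4):dx=+3,dy=+5->C
  (2,5):dx=+2,dy=-3->D; (2,6):dx=-3,dy=+4->D; (2,7):dx=+1,dy=+2->C; (3,4):dx=+7,dy=+12->C
  (3,5):dx=+6,dy=+4->C; (3,6):dx=+1,dy=+11->C; (3,7):dx=+5,dy=+9->C; (4,5):dx=-1,dy=-8->C
  (4,6):dx=-6,dy=-1->C; (4,7):dx=-2,dy=-3->C; (5,6):dx=-5,dy=+7->D; (5,7):dx=-1,dy=+5->D
  (6,7):dx=+4,dy=-2->D
Step 2: C = 15, D = 6, total pairs = 21.
Step 3: tau = (C - D)/(n(n-1)/2) = (15 - 6)/21 = 0.428571.
Step 4: Exact two-sided p-value (enumerate n! = 5040 permutations of y under H0): p = 0.238889.
Step 5: alpha = 0.1. fail to reject H0.

tau_b = 0.4286 (C=15, D=6), p = 0.238889, fail to reject H0.


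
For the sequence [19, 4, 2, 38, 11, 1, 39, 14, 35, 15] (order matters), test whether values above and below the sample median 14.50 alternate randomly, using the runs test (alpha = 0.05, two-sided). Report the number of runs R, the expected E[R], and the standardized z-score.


Step 1: Compute median = 14.50; label A = above, B = below.
Labels in order: ABBABBABAA  (n_A = 5, n_B = 5)
Step 2: Count runs R = 7.
Step 3: Under H0 (random ordering), E[R] = 2*n_A*n_B/(n_A+n_B) + 1 = 2*5*5/10 + 1 = 6.0000.
        Var[R] = 2*n_A*n_B*(2*n_A*n_B - n_A - n_B) / ((n_A+n_B)^2 * (n_A+n_B-1)) = 2000/900 = 2.2222.
        SD[R] = 1.4907.
Step 4: Continuity-corrected z = (R - 0.5 - E[R]) / SD[R] = (7 - 0.5 - 6.0000) / 1.4907 = 0.3354.
Step 5: Two-sided p-value via normal approximation = 2*(1 - Phi(|z|)) = 0.737316.
Step 6: alpha = 0.05. fail to reject H0.

R = 7, z = 0.3354, p = 0.737316, fail to reject H0.


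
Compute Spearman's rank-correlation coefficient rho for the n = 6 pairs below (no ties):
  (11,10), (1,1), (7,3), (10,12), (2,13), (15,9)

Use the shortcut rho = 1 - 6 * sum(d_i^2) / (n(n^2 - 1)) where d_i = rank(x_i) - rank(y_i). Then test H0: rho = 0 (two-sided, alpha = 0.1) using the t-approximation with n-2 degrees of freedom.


Step 1: Rank x and y separately (midranks; no ties here).
rank(x): 11->5, 1->1, 7->3, 10->4, 2->2, 15->6
rank(y): 10->4, 1->1, 3->2, 12->5, 13->6, 9->3
Step 2: d_i = R_x(i) - R_y(i); compute d_i^2.
  (5-4)^2=1, (1-1)^2=0, (3-2)^2=1, (4-5)^2=1, (2-6)^2=16, (6-3)^2=9
sum(d^2) = 28.
Step 3: rho = 1 - 6*28 / (6*(6^2 - 1)) = 1 - 168/210 = 0.200000.
Step 4: Under H0, t = rho * sqrt((n-2)/(1-rho^2)) = 0.4082 ~ t(4).
Step 5: Two-sided p-value from the t-distribution with 4 df = 0.704000.
Step 6: alpha = 0.1. fail to reject H0.

rho = 0.2000, p = 0.704000, fail to reject H0 at alpha = 0.1.


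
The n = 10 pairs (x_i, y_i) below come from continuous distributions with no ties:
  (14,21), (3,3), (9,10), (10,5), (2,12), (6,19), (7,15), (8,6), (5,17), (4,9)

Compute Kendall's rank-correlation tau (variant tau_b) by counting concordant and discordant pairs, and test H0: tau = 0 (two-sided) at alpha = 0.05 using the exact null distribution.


Step 1: Enumerate the 45 unordered pairs (i,j) with i<j and classify each by sign(x_j-x_i) * sign(y_j-y_i).
  (1,2):dx=-11,dy=-18->C; (1,3):dx=-5,dy=-11->C; (1,4):dx=-4,dy=-16->C; (1,5):dx=-12,dy=-9->C
  (1,6):dx=-8,dy=-2->C; (1,7):dx=-7,dy=-6->C; (1,8):dx=-6,dy=-15->C; (1,9):dx=-9,dy=-4->C
  (1,10):dx=-10,dy=-12->C; (2,3):dx=+6,dy=+7->C; (2,4):dx=+7,dy=+2->C; (2,5):dx=-1,dy=+9->D
  (2,6):dx=+3,dy=+16->C; (2,7):dx=+4,dy=+12->C; (2,8):dx=+5,dy=+3->C; (2,9):dx=+2,dy=+14->C
  (2,10):dx=+1,dy=+6->C; (3,4):dx=+1,dy=-5->D; (3,5):dx=-7,dy=+2->D; (3,6):dx=-3,dy=+9->D
  (3,7):dx=-2,dy=+5->D; (3,8):dx=-1,dy=-4->C; (3,9):dx=-4,dy=+7->D; (3,10):dx=-5,dy=-1->C
  (4,5):dx=-8,dy=+7->D; (4,6):dx=-4,dy=+14->D; (4,7):dx=-3,dy=+10->D; (4,8):dx=-2,dy=+1->D
  (4,9):dx=-5,dy=+12->D; (4,10):dx=-6,dy=+4->D; (5,6):dx=+4,dy=+7->C; (5,7):dx=+5,dy=+3->C
  (5,8):dx=+6,dy=-6->D; (5,9):dx=+3,dy=+5->C; (5,10):dx=+2,dy=-3->D; (6,7):dx=+1,dy=-4->D
  (6,8):dx=+2,dy=-13->D; (6,9):dx=-1,dy=-2->C; (6,10):dx=-2,dy=-10->C; (7,8):dx=+1,dy=-9->D
  (7,9):dx=-2,dy=+2->D; (7,10):dx=-3,dy=-6->C; (8,9):dx=-3,dy=+11->D; (8,10):dx=-4,dy=+3->D
  (9,10):dx=-1,dy=-8->C
Step 2: C = 25, D = 20, total pairs = 45.
Step 3: tau = (C - D)/(n(n-1)/2) = (25 - 20)/45 = 0.111111.
Step 4: Exact two-sided p-value (enumerate n! = 3628800 permutations of y under H0): p = 0.727490.
Step 5: alpha = 0.05. fail to reject H0.

tau_b = 0.1111 (C=25, D=20), p = 0.727490, fail to reject H0.


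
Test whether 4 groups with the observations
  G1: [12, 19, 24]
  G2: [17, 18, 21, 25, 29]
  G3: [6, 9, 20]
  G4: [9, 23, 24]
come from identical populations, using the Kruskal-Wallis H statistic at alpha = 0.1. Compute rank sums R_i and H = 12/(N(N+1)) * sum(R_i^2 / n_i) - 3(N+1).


Step 1: Combine all N = 14 observations and assign midranks.
sorted (value, group, rank): (6,G3,1), (9,G3,2.5), (9,G4,2.5), (12,G1,4), (17,G2,5), (18,G2,6), (19,G1,7), (20,G3,8), (21,G2,9), (23,G4,10), (24,G1,11.5), (24,G4,11.5), (25,G2,13), (29,G2,14)
Step 2: Sum ranks within each group.
R_1 = 22.5 (n_1 = 3)
R_2 = 47 (n_2 = 5)
R_3 = 11.5 (n_3 = 3)
R_4 = 24 (n_4 = 3)
Step 3: H = 12/(N(N+1)) * sum(R_i^2/n_i) - 3(N+1)
     = 12/(14*15) * (22.5^2/3 + 47^2/5 + 11.5^2/3 + 24^2/3) - 3*15
     = 0.057143 * 846.633 - 45
     = 3.379048.
Step 4: Ties present; correction factor C = 1 - 12/(14^3 - 14) = 0.995604. Corrected H = 3.379048 / 0.995604 = 3.393966.
Step 5: Under H0, H ~ chi^2(3); p-value = 0.334777.
Step 6: alpha = 0.1. fail to reject H0.

H = 3.3940, df = 3, p = 0.334777, fail to reject H0.
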